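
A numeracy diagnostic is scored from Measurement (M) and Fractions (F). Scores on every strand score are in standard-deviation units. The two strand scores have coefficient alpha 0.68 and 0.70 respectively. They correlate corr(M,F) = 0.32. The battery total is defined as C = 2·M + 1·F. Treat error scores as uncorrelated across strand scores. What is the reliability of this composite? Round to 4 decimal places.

0.7484

Var(C) = 2² + 1 + 2·[2·0.32] = 5 + 1.28 = 6.28.
Under uncorrelated errors the observed covariances equal the true-score covariances, so only the own-variance terms attenuate.
True-score variance = [2²·0.68 + 0.70] + 1.28 = 3.42 + 1.28 = 4.7.
Reliability = 4.7 / 6.28 = 0.7484.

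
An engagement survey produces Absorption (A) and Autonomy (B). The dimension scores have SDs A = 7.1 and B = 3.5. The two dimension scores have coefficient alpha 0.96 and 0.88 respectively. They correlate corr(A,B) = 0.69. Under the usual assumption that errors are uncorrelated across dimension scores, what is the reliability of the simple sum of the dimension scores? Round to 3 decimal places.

Var(A+B) = 7.1² + 3.5² + 2·[7.1·3.5·0.69] = 62.66 + 34.293 = 96.953.
With uncorrelated errors the cross-covariances are all true-score covariance, so they carry over unchanged; only the diagonal terms shrink to ρᵢσᵢ².
True-score variance = [7.1²·0.96 + 3.5²·0.88] + 34.293 = 59.1736 + 34.293 = 93.4666.
Reliability = 93.4666 / 96.953 = 0.964.

0.964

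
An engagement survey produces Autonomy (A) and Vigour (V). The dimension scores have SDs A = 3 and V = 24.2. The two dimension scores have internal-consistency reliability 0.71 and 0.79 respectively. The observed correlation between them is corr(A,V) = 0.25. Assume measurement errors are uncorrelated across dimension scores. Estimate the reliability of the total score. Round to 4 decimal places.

0.8009

Var(A+V) = 3² + 24.2² + 2·[3·24.2·0.25] = 594.64 + 36.3 = 630.94.
With uncorrelated errors the cross-covariances are all true-score covariance, so they carry over unchanged; only the diagonal terms shrink to ρᵢσᵢ².
True-score variance = [3²·0.71 + 24.2²·0.79] + 36.3 = 469.046 + 36.3 = 505.346.
Reliability = 505.346 / 630.94 = 0.8009.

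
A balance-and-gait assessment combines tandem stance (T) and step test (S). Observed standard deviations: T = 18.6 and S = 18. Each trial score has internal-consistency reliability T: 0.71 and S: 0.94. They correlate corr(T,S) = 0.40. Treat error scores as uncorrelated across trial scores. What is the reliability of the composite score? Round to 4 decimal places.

0.8723

Var(T+S) = 18.6² + 18² + 2·[18.6·18·0.40] = 669.96 + 267.84 = 937.8.
Under uncorrelated errors the observed covariances equal the true-score covariances, so only the own-variance terms attenuate.
True-score variance = [18.6²·0.71 + 18²·0.94] + 267.84 = 550.192 + 267.84 = 818.032.
Reliability = 818.032 / 937.8 = 0.8723.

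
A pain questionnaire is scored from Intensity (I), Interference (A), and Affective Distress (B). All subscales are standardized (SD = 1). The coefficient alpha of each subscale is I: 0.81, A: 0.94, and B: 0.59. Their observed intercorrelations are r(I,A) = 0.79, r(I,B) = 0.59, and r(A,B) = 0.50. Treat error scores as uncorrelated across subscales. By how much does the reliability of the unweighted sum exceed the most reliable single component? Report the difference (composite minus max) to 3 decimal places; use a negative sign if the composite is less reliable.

Var(sum) = 3 + 3.76 = 6.76; true-score variance = 2.34 + 3.76 = 6.1; composite reliability = 0.9024.
Max component reliability = 0.9400.
Difference = 0.9024 − 0.9400 = -0.038.

-0.038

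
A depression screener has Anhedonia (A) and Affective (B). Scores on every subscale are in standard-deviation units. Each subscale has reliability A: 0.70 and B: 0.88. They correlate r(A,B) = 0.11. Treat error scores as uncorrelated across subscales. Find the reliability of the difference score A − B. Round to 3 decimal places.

Var(A−B) = 1 + 1 − 2·0.11 = 2 − 0.22 = 1.78.
Because errors are independent across components, Cov(Tᵢ,Tⱼ) = Cov(Xᵢ,Xⱼ); the off-diagonal part of the true-score variance is the same as above.
True-score variance = [0.70 + 0.88] − 0.22 = 1.58 − 0.22 = 1.36.
Reliability = 1.36 / 1.78 = 0.764.

0.764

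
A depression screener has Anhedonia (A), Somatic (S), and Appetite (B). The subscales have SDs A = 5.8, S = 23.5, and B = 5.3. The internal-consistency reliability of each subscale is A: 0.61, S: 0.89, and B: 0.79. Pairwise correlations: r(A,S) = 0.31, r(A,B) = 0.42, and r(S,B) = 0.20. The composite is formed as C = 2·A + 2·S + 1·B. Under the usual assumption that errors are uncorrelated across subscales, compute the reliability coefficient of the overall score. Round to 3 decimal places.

Var(C) = 2²·5.8² + 2²·23.5² + 5.3² + 2·[4·5.8·23.5·0.31 + 2·5.8·5.3·0.42 + 2·23.5·5.3·0.20] = 2371.65 + 489.307 = 2860.96.
Because errors are independent across components, Cov(Tᵢ,Tⱼ) = Cov(Xᵢ,Xⱼ); the off-diagonal part of the true-score variance is the same as above.
True-score variance = [2²·5.8²·0.61 + 2²·23.5²·0.89 + 5.3²·0.79] + 489.307 = 2070.28 + 489.307 = 2559.59.
Reliability = 2559.59 / 2860.96 = 0.895.

0.895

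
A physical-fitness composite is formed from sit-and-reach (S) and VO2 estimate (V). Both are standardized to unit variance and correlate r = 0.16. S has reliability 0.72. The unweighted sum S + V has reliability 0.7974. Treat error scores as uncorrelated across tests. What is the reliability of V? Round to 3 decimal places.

Var(S+V) = 2 + 2·0.16 = 2.320.
True-score variance = ρ_S + ρ_V + 2·0.16, so 0.7974 = (0.72 + ρ_V + 0.32) / 2.320.
ρ_V = 0.7974·2.320 − 0.72 − 0.32 = 0.810.

0.810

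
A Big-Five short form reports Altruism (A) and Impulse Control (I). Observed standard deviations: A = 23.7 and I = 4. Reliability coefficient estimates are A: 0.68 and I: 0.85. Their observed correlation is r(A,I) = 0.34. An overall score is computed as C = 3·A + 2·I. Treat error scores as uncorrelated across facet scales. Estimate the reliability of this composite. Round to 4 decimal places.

Var(C) = 3²·23.7² + 2²·4² + 2·[6·23.7·4·0.34] = 5119.21 + 386.784 = 5505.99.
With uncorrelated errors the cross-covariances are all true-score covariance, so they carry over unchanged; only the diagonal terms shrink to ρᵢσᵢ².
True-score variance = [3²·23.7²·0.68 + 2²·4²·0.85] + 386.784 = 3491.94 + 386.784 = 3878.73.
Reliability = 3878.73 / 5505.99 = 0.7045.

0.7045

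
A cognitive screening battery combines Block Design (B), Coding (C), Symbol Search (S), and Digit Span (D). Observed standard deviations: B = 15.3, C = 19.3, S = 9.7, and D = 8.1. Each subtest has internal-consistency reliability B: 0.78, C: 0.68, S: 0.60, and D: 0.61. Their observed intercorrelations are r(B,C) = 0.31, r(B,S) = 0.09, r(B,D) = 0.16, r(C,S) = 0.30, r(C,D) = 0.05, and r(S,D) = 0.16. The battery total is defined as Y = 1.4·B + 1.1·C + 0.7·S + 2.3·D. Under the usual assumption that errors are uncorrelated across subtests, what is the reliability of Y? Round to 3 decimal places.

0.791

Var(Y) = 1.4²·15.3² + 1.1²·19.3² + 0.7²·9.7² + 2.3²·8.1² + 2·[1.54·15.3·19.3·0.31 + 0.98·15.3·9.7·0.09 + 3.22·15.3·8.1·0.16 + 0.77·19.3·9.7·0.30 + 2.53·19.3·8.1·0.05 + 1.61·9.7·8.1·0.16] = 1302.71 + 602.342 = 1905.05.
Under uncorrelated errors the observed covariances equal the true-score covariances, so only the own-variance terms attenuate.
True-score variance = [1.4²·15.3²·0.78 + 1.1²·19.3²·0.68 + 0.7²·9.7²·0.60 + 2.3²·8.1²·0.61] + 602.342 = 903.741 + 602.342 = 1506.08.
Reliability = 1506.08 / 1905.05 = 0.791.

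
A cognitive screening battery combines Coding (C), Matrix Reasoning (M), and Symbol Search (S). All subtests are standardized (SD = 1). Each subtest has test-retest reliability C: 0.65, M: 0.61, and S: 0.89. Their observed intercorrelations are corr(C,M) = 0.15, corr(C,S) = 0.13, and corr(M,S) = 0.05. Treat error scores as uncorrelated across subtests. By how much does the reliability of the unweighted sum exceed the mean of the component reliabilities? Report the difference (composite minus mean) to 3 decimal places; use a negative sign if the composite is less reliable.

Var(sum) = 3 + 0.66 = 3.66; true-score variance = 2.15 + 0.66 = 2.81; composite reliability = 0.7678.
Mean component reliability = 0.7167.
Difference = 0.7678 − 0.7167 = 0.051.

0.051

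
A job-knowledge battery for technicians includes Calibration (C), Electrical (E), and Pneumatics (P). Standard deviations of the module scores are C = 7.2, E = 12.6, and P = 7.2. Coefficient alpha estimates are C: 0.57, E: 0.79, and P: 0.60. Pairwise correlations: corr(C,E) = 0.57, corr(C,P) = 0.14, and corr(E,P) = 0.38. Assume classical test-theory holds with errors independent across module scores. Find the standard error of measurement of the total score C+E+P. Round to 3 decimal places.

8.739

Var(total) = 262.44 + 186.883 = 449.323.
True-score variance = 186.073 + 186.883 = 372.956, so reliability = 0.8300.
Error variance = 449.323 − 372.956 = 76.3668; SEM = √76.3668 = 8.739.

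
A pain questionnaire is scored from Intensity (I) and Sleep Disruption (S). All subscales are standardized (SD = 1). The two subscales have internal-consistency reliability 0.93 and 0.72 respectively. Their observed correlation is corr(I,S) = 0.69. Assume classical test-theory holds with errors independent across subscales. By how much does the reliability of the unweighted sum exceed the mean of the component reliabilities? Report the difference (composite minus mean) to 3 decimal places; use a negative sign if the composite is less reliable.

0.071

Var(sum) = 2 + 1.38 = 3.38; true-score variance = 1.65 + 1.38 = 3.03; composite reliability = 0.8964.
Mean component reliability = 0.8250.
Difference = 0.8964 − 0.8250 = 0.071.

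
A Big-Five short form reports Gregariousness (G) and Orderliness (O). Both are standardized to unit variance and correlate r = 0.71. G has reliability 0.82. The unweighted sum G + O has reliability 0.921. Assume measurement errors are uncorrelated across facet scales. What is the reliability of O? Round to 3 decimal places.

Var(G+O) = 2 + 2·0.71 = 3.420.
True-score variance = ρ_G + ρ_O + 2·0.71, so 0.921 = (0.82 + ρ_O + 1.42) / 3.420.
ρ_O = 0.921·3.420 − 0.82 − 1.42 = 0.910.

0.910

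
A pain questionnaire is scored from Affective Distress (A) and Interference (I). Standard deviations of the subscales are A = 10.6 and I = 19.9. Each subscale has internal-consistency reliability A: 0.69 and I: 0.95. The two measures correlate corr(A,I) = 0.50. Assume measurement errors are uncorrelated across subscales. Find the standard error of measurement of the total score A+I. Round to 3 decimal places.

Var(total) = 508.37 + 210.94 = 719.31.
True-score variance = 453.738 + 210.94 = 664.678, so reliability = 0.9240.
Error variance = 719.31 − 664.678 = 54.6321; SEM = √54.6321 = 7.391.

7.391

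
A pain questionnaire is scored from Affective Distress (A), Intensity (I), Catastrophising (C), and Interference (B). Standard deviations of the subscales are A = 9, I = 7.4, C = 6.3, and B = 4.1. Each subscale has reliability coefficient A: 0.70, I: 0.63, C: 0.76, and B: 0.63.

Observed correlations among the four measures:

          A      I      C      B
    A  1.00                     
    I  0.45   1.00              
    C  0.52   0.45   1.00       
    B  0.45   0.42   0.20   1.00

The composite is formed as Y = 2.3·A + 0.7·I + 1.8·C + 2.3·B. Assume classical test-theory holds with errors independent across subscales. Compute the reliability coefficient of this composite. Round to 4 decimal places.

0.8475

Var(Y) = 2.3²·9² + 0.7²·7.4² + 1.8²·6.3² + 2.3²·4.1² + 2·[1.61·9·7.4·0.45 + 4.14·9·6.3·0.52 + 5.29·9·4.1·0.45 + 1.26·7.4·6.3·0.45 + 1.61·7.4·4.1·0.42 + 4.14·6.3·4.1·0.20] = 672.843 + 652.985 = 1325.83.
Under uncorrelated errors the observed covariances equal the true-score covariances, so only the own-variance terms attenuate.
True-score variance = [2.3²·9²·0.70 + 0.7²·7.4²·0.63 + 1.8²·6.3²·0.76 + 2.3²·4.1²·0.63] + 652.985 = 470.603 + 652.985 = 1123.59.
Reliability = 1123.59 / 1325.83 = 0.8475.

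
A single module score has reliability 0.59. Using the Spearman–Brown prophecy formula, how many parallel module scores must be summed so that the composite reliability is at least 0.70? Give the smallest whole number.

2

k ≥ ρ*(1−ρ₁)/(ρ₁(1−ρ*)) = 0.70·0.41 / (0.59·0.30) = 1.621.
Smallest integer k = 2.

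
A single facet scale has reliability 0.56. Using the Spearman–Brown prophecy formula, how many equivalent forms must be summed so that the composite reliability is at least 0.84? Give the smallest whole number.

k ≥ ρ*(1−ρ₁)/(ρ₁(1−ρ*)) = 0.84·0.44 / (0.56·0.16) = 4.125.
Smallest integer k = 5.

5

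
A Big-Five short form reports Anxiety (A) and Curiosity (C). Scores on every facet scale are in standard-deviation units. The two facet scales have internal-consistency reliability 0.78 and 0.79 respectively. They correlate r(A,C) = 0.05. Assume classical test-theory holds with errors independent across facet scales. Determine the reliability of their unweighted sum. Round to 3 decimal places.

Var(A+C) = 2 + 2·[0.05] = 2 + 0.1 = 2.1.
Because errors are independent across components, Cov(Tᵢ,Tⱼ) = Cov(Xᵢ,Xⱼ); the off-diagonal part of the true-score variance is the same as above.
True-score variance = [0.78 + 0.79] + 0.1 = 1.57 + 0.1 = 1.67.
Reliability = 1.67 / 2.1 = 0.795.

0.795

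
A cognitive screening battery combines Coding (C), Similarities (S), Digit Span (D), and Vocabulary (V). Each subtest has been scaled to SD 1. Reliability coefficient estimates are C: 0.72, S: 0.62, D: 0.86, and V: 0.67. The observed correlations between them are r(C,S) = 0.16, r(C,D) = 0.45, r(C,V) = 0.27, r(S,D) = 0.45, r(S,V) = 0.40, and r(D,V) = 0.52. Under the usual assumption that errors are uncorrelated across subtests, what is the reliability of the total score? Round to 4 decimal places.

Var(C+S+D+V) = 4 + 2·[0.16 + 0.45 + 0.27 + 0.45 + 0.40 + 0.52] = 4 + 4.5 = 8.5.
With uncorrelated errors the cross-covariances are all true-score covariance, so they carry over unchanged; only the diagonal terms shrink to ρᵢσᵢ².
True-score variance = [0.72 + 0.62 + 0.86 + 0.67] + 4.5 = 2.87 + 4.5 = 7.37.
Reliability = 7.37 / 8.5 = 0.8671.

0.8671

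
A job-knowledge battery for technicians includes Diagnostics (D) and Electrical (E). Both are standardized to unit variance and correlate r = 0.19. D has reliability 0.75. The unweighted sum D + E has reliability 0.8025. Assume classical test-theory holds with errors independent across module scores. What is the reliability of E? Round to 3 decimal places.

Var(D+E) = 2 + 2·0.19 = 2.380.
True-score variance = ρ_D + ρ_E + 2·0.19, so 0.8025 = (0.75 + ρ_E + 0.38) / 2.380.
ρ_E = 0.8025·2.380 − 0.75 − 0.38 = 0.780.

0.780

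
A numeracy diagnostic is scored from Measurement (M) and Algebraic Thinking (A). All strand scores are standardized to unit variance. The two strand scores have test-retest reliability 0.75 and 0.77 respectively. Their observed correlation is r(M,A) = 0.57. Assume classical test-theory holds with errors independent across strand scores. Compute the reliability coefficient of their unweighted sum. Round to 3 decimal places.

Var(M+A) = 2 + 2·[0.57] = 2 + 1.14 = 3.14.
With uncorrelated errors the cross-covariances are all true-score covariance, so they carry over unchanged; only the diagonal terms shrink to ρᵢσᵢ².
True-score variance = [0.75 + 0.77] + 1.14 = 1.52 + 1.14 = 2.66.
Reliability = 2.66 / 3.14 = 0.847.

0.847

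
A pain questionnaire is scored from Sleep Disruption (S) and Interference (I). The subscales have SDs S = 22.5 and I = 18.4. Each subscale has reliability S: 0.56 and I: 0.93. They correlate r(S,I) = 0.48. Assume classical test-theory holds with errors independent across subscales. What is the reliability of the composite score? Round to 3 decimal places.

Var(S+I) = 22.5² + 18.4² + 2·[22.5·18.4·0.48] = 844.81 + 397.44 = 1242.25.
With uncorrelated errors the cross-covariances are all true-score covariance, so they carry over unchanged; only the diagonal terms shrink to ρᵢσᵢ².
True-score variance = [22.5²·0.56 + 18.4²·0.93] + 397.44 = 598.361 + 397.44 = 995.801.
Reliability = 995.801 / 1242.25 = 0.802.

0.802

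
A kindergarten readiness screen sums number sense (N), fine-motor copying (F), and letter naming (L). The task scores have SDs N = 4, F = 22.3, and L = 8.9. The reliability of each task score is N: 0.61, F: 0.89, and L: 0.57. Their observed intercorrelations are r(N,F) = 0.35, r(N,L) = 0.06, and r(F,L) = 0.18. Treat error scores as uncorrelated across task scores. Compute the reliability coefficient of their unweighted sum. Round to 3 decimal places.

Var(N+F+L) = 4² + 22.3² + 8.9² + 2·[4·22.3·0.35 + 4·8.9·0.06 + 22.3·8.9·0.18] = 592.5 + 138.161 = 730.661.
With uncorrelated errors the cross-covariances are all true-score covariance, so they carry over unchanged; only the diagonal terms shrink to ρᵢσᵢ².
True-score variance = [4²·0.61 + 22.3²·0.89 + 8.9²·0.57] + 138.161 = 497.498 + 138.161 = 635.659.
Reliability = 635.659 / 730.661 = 0.870.

0.870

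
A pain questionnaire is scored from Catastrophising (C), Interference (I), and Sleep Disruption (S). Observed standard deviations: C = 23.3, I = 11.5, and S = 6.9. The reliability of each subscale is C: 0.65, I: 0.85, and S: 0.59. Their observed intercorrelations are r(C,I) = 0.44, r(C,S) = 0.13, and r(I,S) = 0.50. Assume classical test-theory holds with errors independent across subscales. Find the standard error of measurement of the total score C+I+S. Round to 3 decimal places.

Var(total) = 722.75 + 356.946 = 1079.7.
True-score variance = 493.381 + 356.946 = 850.327, so reliability = 0.7876.
Error variance = 1079.7 − 850.327 = 229.369; SEM = √229.369 = 15.145.

15.145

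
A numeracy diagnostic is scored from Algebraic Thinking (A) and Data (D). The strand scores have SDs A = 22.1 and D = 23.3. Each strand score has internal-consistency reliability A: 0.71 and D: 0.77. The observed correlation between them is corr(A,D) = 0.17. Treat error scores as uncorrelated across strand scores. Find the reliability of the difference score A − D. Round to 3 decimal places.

0.689

Var(A−D) = 22.1² + 23.3² − 2·22.1·23.3·0.17 = 1031.3 − 175.076 = 856.224.
Under uncorrelated errors the observed covariances equal the true-score covariances, so only the own-variance terms attenuate.
True-score variance = [22.1²·0.71 + 23.3²·0.77] − 175.076 = 764.796 − 175.076 = 589.72.
Reliability = 589.72 / 856.224 = 0.689.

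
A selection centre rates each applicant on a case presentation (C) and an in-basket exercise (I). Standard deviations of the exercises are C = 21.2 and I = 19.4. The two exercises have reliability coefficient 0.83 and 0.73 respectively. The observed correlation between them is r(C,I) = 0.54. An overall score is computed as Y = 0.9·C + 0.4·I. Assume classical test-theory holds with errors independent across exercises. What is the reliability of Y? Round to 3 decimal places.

Var(Y) = 0.9²·21.2² + 0.4²·19.4² + 2·[0.36·21.2·19.4·0.54] = 424.264 + 159.906 = 584.17.
Because errors are independent across components, Cov(Tᵢ,Tⱼ) = Cov(Xᵢ,Xⱼ); the off-diagonal part of the true-score variance is the same as above.
True-score variance = [0.9²·21.2²·0.83 + 0.4²·19.4²·0.73] + 159.906 = 346.117 + 159.906 = 506.023.
Reliability = 506.023 / 584.17 = 0.866.

0.866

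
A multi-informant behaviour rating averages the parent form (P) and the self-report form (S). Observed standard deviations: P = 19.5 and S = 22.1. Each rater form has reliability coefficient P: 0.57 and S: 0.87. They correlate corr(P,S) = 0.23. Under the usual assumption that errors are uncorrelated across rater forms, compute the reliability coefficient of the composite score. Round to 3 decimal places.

0.787

Var(P+S) = 19.5² + 22.1² + 2·[19.5·22.1·0.23] = 868.66 + 198.237 = 1066.9.
Under uncorrelated errors the observed covariances equal the true-score covariances, so only the own-variance terms attenuate.
True-score variance = [19.5²·0.57 + 22.1²·0.87] + 198.237 = 641.659 + 198.237 = 839.896.
Reliability = 839.896 / 1066.9 = 0.787.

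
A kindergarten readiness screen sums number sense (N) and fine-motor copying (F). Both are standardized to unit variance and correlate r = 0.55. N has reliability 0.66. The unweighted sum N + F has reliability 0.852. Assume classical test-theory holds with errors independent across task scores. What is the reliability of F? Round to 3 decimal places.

Var(N+F) = 2 + 2·0.55 = 3.100.
True-score variance = ρ_N + ρ_F + 2·0.55, so 0.852 = (0.66 + ρ_F + 1.10) / 3.100.
ρ_F = 0.852·3.100 − 0.66 − 1.10 = 0.881.

0.881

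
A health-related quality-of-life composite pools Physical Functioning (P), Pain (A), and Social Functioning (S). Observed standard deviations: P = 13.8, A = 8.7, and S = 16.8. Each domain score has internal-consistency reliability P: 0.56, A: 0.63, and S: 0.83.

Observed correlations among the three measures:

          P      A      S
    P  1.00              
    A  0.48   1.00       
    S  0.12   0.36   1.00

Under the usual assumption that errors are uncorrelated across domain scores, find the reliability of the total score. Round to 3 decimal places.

Var(P+A+S) = 13.8² + 8.7² + 16.8² + 2·[13.8·8.7·0.48 + 13.8·16.8·0.12 + 8.7·16.8·0.36] = 548.37 + 276.134 = 824.504.
Because errors are independent across components, Cov(Tᵢ,Tⱼ) = Cov(Xᵢ,Xⱼ); the off-diagonal part of the true-score variance is the same as above.
True-score variance = [13.8²·0.56 + 8.7²·0.63 + 16.8²·0.83] + 276.134 = 388.59 + 276.134 = 664.725.
Reliability = 664.725 / 824.504 = 0.806.

0.806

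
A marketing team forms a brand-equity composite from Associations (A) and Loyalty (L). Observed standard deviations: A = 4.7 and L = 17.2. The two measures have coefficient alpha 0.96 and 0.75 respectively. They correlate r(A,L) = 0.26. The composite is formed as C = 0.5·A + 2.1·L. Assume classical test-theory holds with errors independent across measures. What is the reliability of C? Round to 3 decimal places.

Var(C) = 0.5²·4.7² + 2.1²·17.2² + 2·[1.05·4.7·17.2·0.26] = 1310.18 + 44.1386 = 1354.32.
With uncorrelated errors the cross-covariances are all true-score covariance, so they carry over unchanged; only the diagonal terms shrink to ρᵢσᵢ².
True-score variance = [0.5²·4.7²·0.96 + 2.1²·17.2²·0.75] + 44.1386 = 983.792 + 44.1386 = 1027.93.
Reliability = 1027.93 / 1354.32 = 0.759.

0.759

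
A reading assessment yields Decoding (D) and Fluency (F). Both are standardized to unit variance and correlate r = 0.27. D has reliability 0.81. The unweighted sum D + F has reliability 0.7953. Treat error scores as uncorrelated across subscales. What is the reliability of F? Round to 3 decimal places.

0.670

Var(D+F) = 2 + 2·0.27 = 2.540.
True-score variance = ρ_D + ρ_F + 2·0.27, so 0.7953 = (0.81 + ρ_F + 0.54) / 2.540.
ρ_F = 0.7953·2.540 − 0.81 − 0.54 = 0.670.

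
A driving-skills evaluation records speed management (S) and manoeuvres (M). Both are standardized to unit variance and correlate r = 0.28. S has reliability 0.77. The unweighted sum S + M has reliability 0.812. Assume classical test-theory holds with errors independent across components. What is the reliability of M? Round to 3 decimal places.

Var(S+M) = 2 + 2·0.28 = 2.560.
True-score variance = ρ_S + ρ_M + 2·0.28, so 0.812 = (0.77 + ρ_M + 0.56) / 2.560.
ρ_M = 0.812·2.560 − 0.77 − 0.56 = 0.749.

0.749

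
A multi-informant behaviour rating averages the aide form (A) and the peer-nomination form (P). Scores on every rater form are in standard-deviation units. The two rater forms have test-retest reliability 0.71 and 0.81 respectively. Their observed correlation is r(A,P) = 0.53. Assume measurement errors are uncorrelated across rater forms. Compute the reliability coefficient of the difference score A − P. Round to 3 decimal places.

0.489

Var(A−P) = 1 + 1 − 2·0.53 = 2 − 1.06 = 0.94.
With uncorrelated errors the cross-covariances are all true-score covariance, so they carry over unchanged; only the diagonal terms shrink to ρᵢσᵢ².
True-score variance = [0.71 + 0.81] − 1.06 = 1.52 − 1.06 = 0.46.
Reliability = 0.46 / 0.94 = 0.489.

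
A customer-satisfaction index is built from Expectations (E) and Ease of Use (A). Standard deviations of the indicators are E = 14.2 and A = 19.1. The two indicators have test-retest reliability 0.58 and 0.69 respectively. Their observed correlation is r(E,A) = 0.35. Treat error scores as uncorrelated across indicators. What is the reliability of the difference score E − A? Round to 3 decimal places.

Var(E−A) = 14.2² + 19.1² − 2·14.2·19.1·0.35 = 566.45 − 189.854 = 376.596.
With uncorrelated errors the cross-covariances are all true-score covariance, so they carry over unchanged; only the diagonal terms shrink to ρᵢσᵢ².
True-score variance = [14.2²·0.58 + 19.1²·0.69] − 189.854 = 368.67 − 189.854 = 178.816.
Reliability = 178.816 / 376.596 = 0.475.

0.475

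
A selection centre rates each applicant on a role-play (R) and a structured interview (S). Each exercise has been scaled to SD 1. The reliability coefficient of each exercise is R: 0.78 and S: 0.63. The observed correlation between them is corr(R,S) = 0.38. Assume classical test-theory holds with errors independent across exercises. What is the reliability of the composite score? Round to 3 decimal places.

Var(R+S) = 2 + 2·[0.38] = 2 + 0.76 = 2.76.
Because errors are independent across components, Cov(Tᵢ,Tⱼ) = Cov(Xᵢ,Xⱼ); the off-diagonal part of the true-score variance is the same as above.
True-score variance = [0.78 + 0.63] + 0.76 = 1.41 + 0.76 = 2.17.
Reliability = 2.17 / 2.76 = 0.786.

0.786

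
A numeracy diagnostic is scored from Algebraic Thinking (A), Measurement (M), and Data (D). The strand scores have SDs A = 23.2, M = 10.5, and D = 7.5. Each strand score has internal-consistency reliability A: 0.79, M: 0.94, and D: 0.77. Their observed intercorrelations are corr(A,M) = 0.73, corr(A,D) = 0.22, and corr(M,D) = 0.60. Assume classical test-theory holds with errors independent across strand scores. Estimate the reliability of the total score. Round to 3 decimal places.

Var(A+M+D) = 23.2² + 10.5² + 7.5² + 2·[23.2·10.5·0.73 + 23.2·7.5·0.22 + 10.5·7.5·0.60] = 704.74 + 526.716 = 1231.46.
With uncorrelated errors the cross-covariances are all true-score covariance, so they carry over unchanged; only the diagonal terms shrink to ρᵢσᵢ².
True-score variance = [23.2²·0.79 + 10.5²·0.94 + 7.5²·0.77] + 526.716 = 572.157 + 526.716 = 1098.87.
Reliability = 1098.87 / 1231.46 = 0.892.

0.892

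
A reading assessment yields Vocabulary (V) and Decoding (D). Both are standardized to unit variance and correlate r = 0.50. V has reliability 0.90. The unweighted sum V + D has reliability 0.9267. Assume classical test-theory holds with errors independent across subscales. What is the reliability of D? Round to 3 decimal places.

Var(V+D) = 2 + 2·0.50 = 3.000.
True-score variance = ρ_V + ρ_D + 2·0.50, so 0.9267 = (0.90 + ρ_D + 1.00) / 3.000.
ρ_D = 0.9267·3.000 − 0.90 − 1.00 = 0.880.

0.880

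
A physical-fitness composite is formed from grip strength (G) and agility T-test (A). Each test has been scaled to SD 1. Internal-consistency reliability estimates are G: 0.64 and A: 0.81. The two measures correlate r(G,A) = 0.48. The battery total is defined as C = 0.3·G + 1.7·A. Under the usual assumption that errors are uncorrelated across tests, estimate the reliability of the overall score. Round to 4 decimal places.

0.8324

Var(C) = 0.3² + 1.7² + 2·[0.51·0.48] = 2.98 + 0.4896 = 3.4696.
Under uncorrelated errors the observed covariances equal the true-score covariances, so only the own-variance terms attenuate.
True-score variance = [0.3²·0.64 + 1.7²·0.81] + 0.4896 = 2.3985 + 0.4896 = 2.8881.
Reliability = 2.8881 / 3.4696 = 0.8324.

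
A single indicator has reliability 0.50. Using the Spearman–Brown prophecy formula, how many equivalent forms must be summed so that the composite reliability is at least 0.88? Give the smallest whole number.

8

k ≥ ρ*(1−ρ₁)/(ρ₁(1−ρ*)) = 0.88·0.50 / (0.50·0.12) = 7.333.
Smallest integer k = 8.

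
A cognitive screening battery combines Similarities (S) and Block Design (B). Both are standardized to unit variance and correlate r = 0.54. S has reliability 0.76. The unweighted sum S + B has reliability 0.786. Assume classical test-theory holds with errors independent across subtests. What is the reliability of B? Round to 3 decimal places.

Var(S+B) = 2 + 2·0.54 = 3.080.
True-score variance = ρ_S + ρ_B + 2·0.54, so 0.786 = (0.76 + ρ_B + 1.08) / 3.080.
ρ_B = 0.786·3.080 − 0.76 − 1.08 = 0.581.

0.581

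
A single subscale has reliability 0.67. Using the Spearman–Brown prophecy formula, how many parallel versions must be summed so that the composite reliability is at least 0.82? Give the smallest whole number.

k ≥ ρ*(1−ρ₁)/(ρ₁(1−ρ*)) = 0.82·0.33 / (0.67·0.18) = 2.244.
Smallest integer k = 3.

3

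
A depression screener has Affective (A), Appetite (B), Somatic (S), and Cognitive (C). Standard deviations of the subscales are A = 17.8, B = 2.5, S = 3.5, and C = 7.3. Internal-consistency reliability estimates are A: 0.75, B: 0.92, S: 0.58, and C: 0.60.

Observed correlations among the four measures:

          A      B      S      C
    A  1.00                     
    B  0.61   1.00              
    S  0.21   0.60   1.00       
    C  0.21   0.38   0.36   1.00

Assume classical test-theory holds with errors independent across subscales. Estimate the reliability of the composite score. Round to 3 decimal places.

Var(A+B+S+C) = 17.8² + 2.5² + 3.5² + 7.3² + 2·[17.8·2.5·0.61 + 17.8·3.5·0.21 + 17.8·7.3·0.21 + 2.5·3.5·0.60 + 2.5·7.3·0.38 + 3.5·7.3·0.36] = 388.63 + 177.797 = 566.427.
Because errors are independent across components, Cov(Tᵢ,Tⱼ) = Cov(Xᵢ,Xⱼ); the off-diagonal part of the true-score variance is the same as above.
True-score variance = [17.8²·0.75 + 2.5²·0.92 + 3.5²·0.58 + 7.3²·0.60] + 177.797 = 282.459 + 177.797 = 460.256.
Reliability = 460.256 / 566.427 = 0.813.

0.813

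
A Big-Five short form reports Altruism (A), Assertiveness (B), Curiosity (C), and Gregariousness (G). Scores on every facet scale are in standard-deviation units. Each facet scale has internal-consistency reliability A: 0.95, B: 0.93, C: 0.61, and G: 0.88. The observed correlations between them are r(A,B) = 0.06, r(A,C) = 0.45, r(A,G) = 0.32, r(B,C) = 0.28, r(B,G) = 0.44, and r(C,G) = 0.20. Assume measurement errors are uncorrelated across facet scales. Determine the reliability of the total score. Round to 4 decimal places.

Var(A+B+C+G) = 4 + 2·[0.06 + 0.45 + 0.32 + 0.28 + 0.44 + 0.20] = 4 + 3.5 = 7.5.
Because errors are independent across components, Cov(Tᵢ,Tⱼ) = Cov(Xᵢ,Xⱼ); the off-diagonal part of the true-score variance is the same as above.
True-score variance = [0.95 + 0.93 + 0.61 + 0.88] + 3.5 = 3.37 + 3.5 = 6.87.
Reliability = 6.87 / 7.5 = 0.9160.

0.9160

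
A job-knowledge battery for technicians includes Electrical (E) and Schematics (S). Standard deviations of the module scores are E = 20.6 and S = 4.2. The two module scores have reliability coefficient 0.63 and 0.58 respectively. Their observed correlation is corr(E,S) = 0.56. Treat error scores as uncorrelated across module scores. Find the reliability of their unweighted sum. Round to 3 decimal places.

Var(E+S) = 20.6² + 4.2² + 2·[20.6·4.2·0.56] = 442 + 96.9024 = 538.902.
Because errors are independent across components, Cov(Tᵢ,Tⱼ) = Cov(Xᵢ,Xⱼ); the off-diagonal part of the true-score variance is the same as above.
True-score variance = [20.6²·0.63 + 4.2²·0.58] + 96.9024 = 277.578 + 96.9024 = 374.48.
Reliability = 374.48 / 538.902 = 0.695.

0.695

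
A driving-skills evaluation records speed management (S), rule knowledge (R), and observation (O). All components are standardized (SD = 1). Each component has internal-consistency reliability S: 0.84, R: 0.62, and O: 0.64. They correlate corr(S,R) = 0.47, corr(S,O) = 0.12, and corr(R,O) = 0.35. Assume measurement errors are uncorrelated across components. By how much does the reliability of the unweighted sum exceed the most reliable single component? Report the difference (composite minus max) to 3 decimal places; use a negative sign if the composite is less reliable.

Var(sum) = 3 + 1.88 = 4.88; true-score variance = 2.1 + 1.88 = 3.98; composite reliability = 0.8156.
Max component reliability = 0.8400.
Difference = 0.8156 − 0.8400 = -0.024.

-0.024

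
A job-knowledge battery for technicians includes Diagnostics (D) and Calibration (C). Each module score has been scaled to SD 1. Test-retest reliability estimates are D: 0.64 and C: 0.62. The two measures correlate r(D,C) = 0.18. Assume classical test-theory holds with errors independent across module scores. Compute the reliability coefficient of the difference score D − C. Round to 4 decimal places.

0.5488

Var(D−C) = 1 + 1 − 2·0.18 = 2 − 0.36 = 1.64.
Because errors are independent across components, Cov(Tᵢ,Tⱼ) = Cov(Xᵢ,Xⱼ); the off-diagonal part of the true-score variance is the same as above.
True-score variance = [0.64 + 0.62] − 0.36 = 1.26 − 0.36 = 0.9.
Reliability = 0.9 / 1.64 = 0.5488.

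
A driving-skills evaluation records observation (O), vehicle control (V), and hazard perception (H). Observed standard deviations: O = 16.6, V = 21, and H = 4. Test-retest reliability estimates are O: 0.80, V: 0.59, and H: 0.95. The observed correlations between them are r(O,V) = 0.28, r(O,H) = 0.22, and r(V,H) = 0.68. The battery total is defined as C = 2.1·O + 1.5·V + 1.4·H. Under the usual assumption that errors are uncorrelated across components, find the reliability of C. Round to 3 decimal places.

0.795

Var(C) = 2.1²·16.6² + 1.5²·21² + 1.4²·4² + 2·[3.15·16.6·21·0.28 + 2.94·16.6·4·0.22 + 2.1·21·4·0.68] = 2238.83 + 940.729 = 3179.56.
Under uncorrelated errors the observed covariances equal the true-score covariances, so only the own-variance terms attenuate.
True-score variance = [2.1²·16.6²·0.80 + 1.5²·21²·0.59 + 1.4²·4²·0.95] + 940.729 = 1587.4 + 940.729 = 2528.12.
Reliability = 2528.12 / 3179.56 = 0.795.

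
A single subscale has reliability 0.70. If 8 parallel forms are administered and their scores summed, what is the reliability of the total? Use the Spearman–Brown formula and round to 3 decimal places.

ρ_k = kρ / (1 + (k−1)ρ) = 8·0.70 / (1 + 7·0.70) = 5.600 / 5.900 = 0.949.

0.949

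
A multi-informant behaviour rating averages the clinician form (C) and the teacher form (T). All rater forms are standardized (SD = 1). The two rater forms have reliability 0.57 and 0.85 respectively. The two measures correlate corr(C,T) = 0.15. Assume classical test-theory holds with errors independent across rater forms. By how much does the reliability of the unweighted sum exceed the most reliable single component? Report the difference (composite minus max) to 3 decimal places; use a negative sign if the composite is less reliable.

-0.102

Var(sum) = 2 + 0.3 = 2.3; true-score variance = 1.42 + 0.3 = 1.72; composite reliability = 0.7478.
Max component reliability = 0.8500.
Difference = 0.7478 − 0.8500 = -0.102.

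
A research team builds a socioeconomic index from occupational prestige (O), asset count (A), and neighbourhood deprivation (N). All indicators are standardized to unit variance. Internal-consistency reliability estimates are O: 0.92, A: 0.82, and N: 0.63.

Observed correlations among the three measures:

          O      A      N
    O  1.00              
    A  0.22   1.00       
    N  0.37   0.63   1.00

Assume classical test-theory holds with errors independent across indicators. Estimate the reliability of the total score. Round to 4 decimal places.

Var(O+A+N) = 3 + 2·[0.22 + 0.37 + 0.63] = 3 + 2.44 = 5.44.
Under uncorrelated errors the observed covariances equal the true-score covariances, so only the own-variance terms attenuate.
True-score variance = [0.92 + 0.82 + 0.63] + 2.44 = 2.37 + 2.44 = 4.81.
Reliability = 4.81 / 5.44 = 0.8842.

0.8842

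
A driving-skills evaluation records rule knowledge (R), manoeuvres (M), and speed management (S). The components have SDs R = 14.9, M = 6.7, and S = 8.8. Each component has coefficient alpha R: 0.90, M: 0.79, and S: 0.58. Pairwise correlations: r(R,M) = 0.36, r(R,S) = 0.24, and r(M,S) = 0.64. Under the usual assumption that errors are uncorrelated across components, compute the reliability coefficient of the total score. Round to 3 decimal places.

Var(R+M+S) = 14.9² + 6.7² + 8.8² + 2·[14.9·6.7·0.36 + 14.9·8.8·0.24 + 6.7·8.8·0.64] = 344.34 + 210.284 = 554.624.
Because errors are independent across components, Cov(Tᵢ,Tⱼ) = Cov(Xᵢ,Xⱼ); the off-diagonal part of the true-score variance is the same as above.
True-score variance = [14.9²·0.90 + 6.7²·0.79 + 8.8²·0.58] + 210.284 = 280.187 + 210.284 = 490.471.
Reliability = 490.471 / 554.624 = 0.884.

0.884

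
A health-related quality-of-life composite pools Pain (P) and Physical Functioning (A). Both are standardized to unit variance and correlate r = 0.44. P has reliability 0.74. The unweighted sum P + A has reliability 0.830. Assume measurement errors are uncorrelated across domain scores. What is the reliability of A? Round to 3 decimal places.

Var(P+A) = 2 + 2·0.44 = 2.880.
True-score variance = ρ_P + ρ_A + 2·0.44, so 0.830 = (0.74 + ρ_A + 0.88) / 2.880.
ρ_A = 0.830·2.880 − 0.74 − 0.88 = 0.770.

0.770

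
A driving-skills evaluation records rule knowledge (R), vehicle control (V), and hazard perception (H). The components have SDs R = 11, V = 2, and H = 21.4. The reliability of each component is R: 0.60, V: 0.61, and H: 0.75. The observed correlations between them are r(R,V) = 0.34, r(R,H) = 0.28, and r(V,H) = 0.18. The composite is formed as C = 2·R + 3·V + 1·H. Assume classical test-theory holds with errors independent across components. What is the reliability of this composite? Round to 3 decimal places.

0.766

Var(C) = 2²·11² + 3²·2² + 21.4² + 2·[6·11·2·0.34 + 2·11·21.4·0.28 + 3·2·21.4·0.18] = 977.96 + 399.632 = 1377.59.
Because errors are independent across components, Cov(Tᵢ,Tⱼ) = Cov(Xᵢ,Xⱼ); the off-diagonal part of the true-score variance is the same as above.
True-score variance = [2²·11²·0.60 + 3²·2²·0.61 + 21.4²·0.75] + 399.632 = 655.83 + 399.632 = 1055.46.
Reliability = 1055.46 / 1377.59 = 0.766.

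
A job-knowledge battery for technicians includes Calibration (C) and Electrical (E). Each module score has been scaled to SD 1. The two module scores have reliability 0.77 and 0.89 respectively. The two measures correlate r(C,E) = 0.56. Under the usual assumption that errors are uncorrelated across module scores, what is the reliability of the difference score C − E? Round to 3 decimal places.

Var(C−E) = 1 + 1 − 2·0.56 = 2 − 1.12 = 0.88.
Because errors are independent across components, Cov(Tᵢ,Tⱼ) = Cov(Xᵢ,Xⱼ); the off-diagonal part of the true-score variance is the same as above.
True-score variance = [0.77 + 0.89] − 1.12 = 1.66 − 1.12 = 0.54.
Reliability = 0.54 / 0.88 = 0.614.

0.614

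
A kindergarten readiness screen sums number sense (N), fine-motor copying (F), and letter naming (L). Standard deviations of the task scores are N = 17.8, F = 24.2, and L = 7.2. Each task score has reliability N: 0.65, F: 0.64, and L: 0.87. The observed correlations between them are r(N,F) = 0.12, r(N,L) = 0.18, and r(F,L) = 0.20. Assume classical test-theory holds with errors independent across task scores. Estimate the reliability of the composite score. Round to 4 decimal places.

0.7201

Var(N+F+L) = 17.8² + 24.2² + 7.2² + 2·[17.8·24.2·0.12 + 17.8·7.2·0.18 + 24.2·7.2·0.20] = 954.32 + 219.216 = 1173.54.
Under uncorrelated errors the observed covariances equal the true-score covariances, so only the own-variance terms attenuate.
True-score variance = [17.8²·0.65 + 24.2²·0.64 + 7.2²·0.87] + 219.216 = 625.856 + 219.216 = 845.072.
Reliability = 845.072 / 1173.54 = 0.7201.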